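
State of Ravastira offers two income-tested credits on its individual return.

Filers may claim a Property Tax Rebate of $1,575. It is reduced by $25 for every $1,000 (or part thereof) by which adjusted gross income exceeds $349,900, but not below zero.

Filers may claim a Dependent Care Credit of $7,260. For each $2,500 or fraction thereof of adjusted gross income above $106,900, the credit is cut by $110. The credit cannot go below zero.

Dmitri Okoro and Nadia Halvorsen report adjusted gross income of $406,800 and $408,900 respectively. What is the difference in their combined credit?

$50

Dmitri ($406,800): Property Tax Rebate: income exceeds $349,900 by $56,900, which is 57 full-or-partial $1,000 increments; reduction = 57 × $25 = $1,425, leaving $150. Dependent Care Credit: income exceeds $106,900 by $299,900 → 120 increments × $110 = $13,200 ≥ base, so the credit is $0. total $150 + $0 = $150
Nadia ($408,900): Property Tax Rebate: income exceeds $349,900 by $59,000, which is 59 full-or-partial $1,000 increments; reduction = 59 × $25 = $1,475, leaving $100. Dependent Care Credit: income exceeds $106,900 by $302,000 → 121 increments × $110 = $13,310 ≥ base, so the credit is $0. total $100 + $0 = $100
Difference: |$150 − $100| = $50.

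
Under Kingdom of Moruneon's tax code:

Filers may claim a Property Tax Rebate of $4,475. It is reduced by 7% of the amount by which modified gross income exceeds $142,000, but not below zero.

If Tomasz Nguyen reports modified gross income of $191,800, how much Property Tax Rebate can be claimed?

Property Tax Rebate: 7% of the $49,800 excess over $142,000 is $3,486; credit = $4,475 − $3,486 = $989.

$989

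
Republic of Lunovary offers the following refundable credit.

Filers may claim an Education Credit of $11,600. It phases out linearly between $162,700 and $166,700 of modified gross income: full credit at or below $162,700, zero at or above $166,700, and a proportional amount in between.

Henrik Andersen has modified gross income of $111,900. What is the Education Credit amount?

$11,600

Education Credit: $111,900 is at or below the $162,700 threshold, so the full $11,600 applies.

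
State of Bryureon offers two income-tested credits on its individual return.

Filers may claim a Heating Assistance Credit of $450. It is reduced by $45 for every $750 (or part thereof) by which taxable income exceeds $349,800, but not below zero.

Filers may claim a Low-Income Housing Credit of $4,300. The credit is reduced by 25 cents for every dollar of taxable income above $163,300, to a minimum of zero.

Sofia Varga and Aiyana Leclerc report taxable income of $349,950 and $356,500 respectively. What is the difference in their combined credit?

$360

Sofia ($349,950): Heating Assistance Credit: income exceeds $349,800 by $150, which is 1 full-or-partial $750 increment; reduction = 1 × $45 = $45, leaving $405. Low-Income Housing Credit: 25% of the $186,650 excess over $163,300 is $46,662.50 ≥ base, so the credit is $0. total $405 + $0 = $405
Aiyana ($356,500): Heating Assistance Credit: income exceeds $349,800 by $6,700, which is 9 full-or-partial $750 increments; reduction = 9 × $45 = $405, leaving $45. Low-Income Housing Credit: 25% of the $193,200 excess over $163,300 is $48,300 ≥ base, so the credit is $0. total $45 + $0 = $45
Difference: |$405 − $45| = $360.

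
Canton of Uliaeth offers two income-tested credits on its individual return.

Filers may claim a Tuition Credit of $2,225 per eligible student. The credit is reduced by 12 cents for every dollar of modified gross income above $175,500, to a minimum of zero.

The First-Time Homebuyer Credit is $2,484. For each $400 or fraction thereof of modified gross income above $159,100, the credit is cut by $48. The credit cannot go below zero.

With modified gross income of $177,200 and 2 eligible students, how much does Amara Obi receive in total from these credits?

Tuition Credit: base = 2 × $2,225 = $4,450. 12% of the $1,700 excess over $175,500 is $204; credit = $4,450 − $204 = $4,246.
First-Time Homebuyer Credit: income exceeds $159,100 by $18,100, which is 46 full-or-partial $400 increments; reduction = 46 × $48 = $2,208, leaving $276.
Total: $4,246 + $276 = $4,522.

$4,522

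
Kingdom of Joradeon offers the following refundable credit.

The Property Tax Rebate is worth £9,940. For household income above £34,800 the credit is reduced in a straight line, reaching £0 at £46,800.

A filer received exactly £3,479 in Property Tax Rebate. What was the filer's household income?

£3,479 is 3,479/9,940 of the full £9,940, so 6,461/9,940 of the £12,000 range has been used: income = £34,800 + £12,000 × 6,461/9,940 = £42,600.

£42,600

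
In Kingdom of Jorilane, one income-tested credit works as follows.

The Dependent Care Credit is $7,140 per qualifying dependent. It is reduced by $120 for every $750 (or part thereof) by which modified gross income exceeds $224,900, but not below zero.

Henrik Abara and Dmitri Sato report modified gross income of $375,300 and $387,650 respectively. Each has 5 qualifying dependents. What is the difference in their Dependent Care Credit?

$1,920

Henrik ($375,300): Dependent Care Credit: base = 5 × $7,140 = $35,700. income exceeds $224,900 by $150,400, which is 201 full-or-partial $750 increments; reduction = 201 × $120 = $24,120, leaving $11,580.
Dmitri ($387,650): Dependent Care Credit: base = 5 × $7,140 = $35,700. income exceeds $224,900 by $162,750, which is 217 full-or-partial $750 increments; reduction = 217 × $120 = $26,040, leaving $9,660.
Difference: |$11,580 − $9,660| = $1,920.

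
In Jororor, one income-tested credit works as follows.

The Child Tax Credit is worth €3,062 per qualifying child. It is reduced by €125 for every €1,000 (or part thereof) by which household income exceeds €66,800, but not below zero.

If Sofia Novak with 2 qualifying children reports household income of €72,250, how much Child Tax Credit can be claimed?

€5,374

Child Tax Credit: base = 2 × €3,062 = €6,124. income exceeds €66,800 by €5,450, which is 6 full-or-partial €1,000 increments; reduction = 6 × €125 = €750, leaving €5,374.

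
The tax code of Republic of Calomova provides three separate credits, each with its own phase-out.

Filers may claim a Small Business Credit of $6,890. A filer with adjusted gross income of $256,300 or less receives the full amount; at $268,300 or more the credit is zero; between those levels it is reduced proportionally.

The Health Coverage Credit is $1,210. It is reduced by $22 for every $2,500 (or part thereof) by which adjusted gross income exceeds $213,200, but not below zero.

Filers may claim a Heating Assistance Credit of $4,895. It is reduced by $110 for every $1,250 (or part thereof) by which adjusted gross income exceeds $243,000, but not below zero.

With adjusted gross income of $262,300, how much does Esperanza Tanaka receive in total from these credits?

$7,350

Small Business Credit: $262,300 is $6,000 into a $12,000 phase-out range, leaving 6,000/12,000 of the credit: $6,890 × 6,000/12,000 = $3,445.
Health Coverage Credit: income exceeds $213,200 by $49,100, which is 20 full-or-partial $2,500 increments; reduction = 20 × $22 = $440, leaving $770.
Heating Assistance Credit: income exceeds $243,000 by $19,300, which is 16 full-or-partial $1,250 increments; reduction = 16 × $110 = $1,760, leaving $3,135.
Total: $3,445 + $770 + $3,135 = $7,350.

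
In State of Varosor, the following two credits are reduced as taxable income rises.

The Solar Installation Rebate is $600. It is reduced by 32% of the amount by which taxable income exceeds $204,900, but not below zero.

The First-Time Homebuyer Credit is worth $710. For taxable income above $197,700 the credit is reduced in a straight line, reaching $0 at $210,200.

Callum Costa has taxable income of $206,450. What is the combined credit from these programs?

$317

Solar Installation Rebate: 32% of the $1,550 excess over $204,900 is $496; credit = $600 − $496 = $104.
First-Time Homebuyer Credit: $206,450 is $8,750 into a $12,500 phase-out range, leaving 3,750/12,500 of the credit: $710 × 3,750/12,500 = $213.
Total: $104 + $213 = $317.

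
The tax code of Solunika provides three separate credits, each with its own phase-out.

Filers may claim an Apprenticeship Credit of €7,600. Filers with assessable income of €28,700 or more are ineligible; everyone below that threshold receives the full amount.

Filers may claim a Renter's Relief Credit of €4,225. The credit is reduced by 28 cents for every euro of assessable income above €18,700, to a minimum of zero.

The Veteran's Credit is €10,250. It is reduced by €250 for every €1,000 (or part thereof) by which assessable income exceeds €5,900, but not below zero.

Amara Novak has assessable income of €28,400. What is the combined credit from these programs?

Apprenticeship Credit: €28,400 is below the €28,700 cutoff, so the full €7,600 applies.
Renter's Relief Credit: 28% of the €9,700 excess over €18,700 is €2,716; credit = €4,225 − €2,716 = €1,509.
Veteran's Credit: income exceeds €5,900 by €22,500, which is 23 full-or-partial €1,000 increments; reduction = 23 × €250 = €5,750, leaving €4,500.
Total: €7,600 + €1,509 + €4,500 = €13,609.

€13,609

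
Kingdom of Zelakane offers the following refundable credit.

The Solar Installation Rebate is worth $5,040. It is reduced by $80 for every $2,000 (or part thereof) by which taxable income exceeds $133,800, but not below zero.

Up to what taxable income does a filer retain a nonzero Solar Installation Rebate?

After 62 increments the reduction is 62 × $80 = $4,960, leaving $80; one more increment wipes it out. Increment 62 ends at excess 62 × $2,000 = $124,000, so the highest qualifying income is $133,800 + $124,000 = $257,800.

$257,800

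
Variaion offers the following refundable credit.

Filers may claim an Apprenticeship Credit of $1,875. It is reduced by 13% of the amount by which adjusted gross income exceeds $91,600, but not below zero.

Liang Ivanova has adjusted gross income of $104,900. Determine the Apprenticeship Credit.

Apprenticeship Credit: 13% of the $13,300 excess over $91,600 is $1,729; credit = $1,875 − $1,729 = $146.

$146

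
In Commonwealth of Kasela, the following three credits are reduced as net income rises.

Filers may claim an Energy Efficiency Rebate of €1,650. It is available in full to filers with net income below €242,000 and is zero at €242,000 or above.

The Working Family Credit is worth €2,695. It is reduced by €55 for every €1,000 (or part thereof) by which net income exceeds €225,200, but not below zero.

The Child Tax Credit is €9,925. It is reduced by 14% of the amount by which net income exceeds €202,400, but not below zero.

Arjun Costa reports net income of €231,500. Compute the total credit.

€9,811

Energy Efficiency Rebate: €231,500 is below the €242,000 cutoff, so the full €1,650 applies.
Working Family Credit: income exceeds €225,200 by €6,300, which is 7 full-or-partial €1,000 increments; reduction = 7 × €55 = €385, leaving €2,310.
Child Tax Credit: 14% of the €29,100 excess over €202,400 is €4,074; credit = €9,925 − €4,074 = €5,851.
Total: €1,650 + €2,310 + €5,851 = €9,811.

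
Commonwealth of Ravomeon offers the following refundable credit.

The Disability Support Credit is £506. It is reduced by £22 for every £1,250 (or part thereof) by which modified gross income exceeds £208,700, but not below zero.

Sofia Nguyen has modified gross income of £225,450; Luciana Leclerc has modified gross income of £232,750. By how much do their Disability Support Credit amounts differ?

£132

Sofia (£225,450): Disability Support Credit: income exceeds £208,700 by £16,750, which is 14 full-or-partial £1,250 increments; reduction = 14 × £22 = £308, leaving £198.
Luciana (£232,750): Disability Support Credit: income exceeds £208,700 by £24,050, which is 20 full-or-partial £1,250 increments; reduction = 20 × £22 = £440, leaving £66.
Difference: |£198 − £66| = £132.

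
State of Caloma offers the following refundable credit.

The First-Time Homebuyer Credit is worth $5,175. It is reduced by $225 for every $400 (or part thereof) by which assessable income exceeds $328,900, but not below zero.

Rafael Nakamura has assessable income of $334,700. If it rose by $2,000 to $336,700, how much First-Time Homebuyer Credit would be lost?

At $334,700 — income exceeds $328,900 by $5,800, which is 15 full-or-partial $400 increments; reduction = 15 × $225 = $3,375, leaving $1,800.
At $336,700 — income exceeds $328,900 by $7,800, which is 20 full-or-partial $400 increments; reduction = 20 × $225 = $4,500, leaving $675.
Lost: $1,800 − $675 = $1,125.

$1,125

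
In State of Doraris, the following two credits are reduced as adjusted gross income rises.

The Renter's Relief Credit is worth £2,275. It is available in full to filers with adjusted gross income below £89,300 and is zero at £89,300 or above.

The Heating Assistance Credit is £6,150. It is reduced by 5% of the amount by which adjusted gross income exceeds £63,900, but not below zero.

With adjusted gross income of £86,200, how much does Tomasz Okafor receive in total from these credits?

£7,310

Renter's Relief Credit: £86,200 is below the £89,300 cutoff, so the full £2,275 applies.
Heating Assistance Credit: 5% of the £22,300 excess over £63,900 is £1,115; credit = £6,150 − £1,115 = £5,035.
Total: £2,275 + £5,035 = £7,310.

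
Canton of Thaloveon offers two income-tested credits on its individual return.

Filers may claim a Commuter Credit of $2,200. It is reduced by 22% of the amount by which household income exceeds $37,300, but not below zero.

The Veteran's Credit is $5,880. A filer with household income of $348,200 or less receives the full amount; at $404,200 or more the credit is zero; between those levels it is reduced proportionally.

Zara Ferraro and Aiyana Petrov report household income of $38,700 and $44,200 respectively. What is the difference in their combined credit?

$1,210

Zara ($38,700): Commuter Credit: 22% of the $1,400 excess over $37,300 is $308; credit = $2,200 − $308 = $1,892. Veteran's Credit: $38,700 is at or below the $348,200 threshold, so the full $5,880 applies. total $1,892 + $5,880 = $7,772
Aiyana ($44,200): Commuter Credit: 22% of the $6,900 excess over $37,300 is $1,518; credit = $2,200 − $1,518 = $682. Veteran's Credit: $44,200 is at or below the $348,200 threshold, so the full $5,880 applies. total $682 + $5,880 = $6,562
Difference: |$7,772 − $6,562| = $1,210.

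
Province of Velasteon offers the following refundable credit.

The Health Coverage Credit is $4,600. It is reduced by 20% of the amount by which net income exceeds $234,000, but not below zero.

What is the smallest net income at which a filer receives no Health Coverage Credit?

The credit falls by 20% of each dollar above $234,000, so it reaches zero when the excess is $4,600 / 20% = $23,000: income = $234,000 + $23,000 = $257,000.

$257,000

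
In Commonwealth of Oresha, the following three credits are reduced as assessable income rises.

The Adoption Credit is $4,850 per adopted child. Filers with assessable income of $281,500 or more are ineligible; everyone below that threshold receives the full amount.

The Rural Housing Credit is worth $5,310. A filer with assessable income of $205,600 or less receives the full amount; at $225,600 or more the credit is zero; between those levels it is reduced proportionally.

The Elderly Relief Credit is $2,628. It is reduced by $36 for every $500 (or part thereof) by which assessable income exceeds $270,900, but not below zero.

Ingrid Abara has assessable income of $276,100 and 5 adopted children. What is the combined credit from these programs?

$26,482

Adoption Credit: base = 5 × $4,850 = $24,250. $276,100 is below the $281,500 cutoff, so the full $24,250 applies.
Rural Housing Credit: $276,100 is at or above $225,600, so the credit is $0.
Elderly Relief Credit: income exceeds $270,900 by $5,200, which is 11 full-or-partial $500 increments; reduction = 11 × $36 = $396, leaving $2,232.
Total: $24,250 + $0 + $2,232 = $26,482.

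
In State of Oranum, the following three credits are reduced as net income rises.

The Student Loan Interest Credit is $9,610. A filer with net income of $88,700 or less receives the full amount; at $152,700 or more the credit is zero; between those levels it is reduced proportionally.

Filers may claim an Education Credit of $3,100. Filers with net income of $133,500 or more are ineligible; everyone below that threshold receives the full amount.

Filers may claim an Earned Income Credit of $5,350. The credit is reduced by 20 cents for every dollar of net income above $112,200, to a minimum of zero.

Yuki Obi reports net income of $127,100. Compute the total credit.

$9,314

Student Loan Interest Credit: $127,100 is $38,400 into a $64,000 phase-out range, leaving 25,600/64,000 of the credit: $9,610 × 25,600/64,000 = $3,844.
Education Credit: $127,100 is below the $133,500 cutoff, so the full $3,100 applies.
Earned Income Credit: 20% of the $14,900 excess over $112,200 is $2,980; credit = $5,350 − $2,980 = $2,370.
Total: $3,844 + $3,100 + $2,370 = $9,314.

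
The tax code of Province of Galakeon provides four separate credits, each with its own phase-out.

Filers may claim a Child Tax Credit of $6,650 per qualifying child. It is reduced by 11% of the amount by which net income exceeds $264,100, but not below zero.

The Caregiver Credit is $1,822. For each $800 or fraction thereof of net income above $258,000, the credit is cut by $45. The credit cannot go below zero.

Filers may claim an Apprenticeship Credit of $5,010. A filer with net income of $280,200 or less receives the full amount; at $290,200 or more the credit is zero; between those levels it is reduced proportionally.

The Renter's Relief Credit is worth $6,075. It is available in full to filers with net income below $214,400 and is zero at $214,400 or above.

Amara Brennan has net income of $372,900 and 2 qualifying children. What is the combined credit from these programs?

Child Tax Credit: base = 2 × $6,650 = $13,300. 11% of the $108,800 excess over $264,100 is $11,968; credit = $13,300 − $11,968 = $1,332.
Caregiver Credit: income exceeds $258,000 by $114,900 → 144 increments × $45 = $6,480 ≥ base, so the credit is $0.
Apprenticeship Credit: $372,900 is at or above $290,200, so the credit is $0.
Renter's Relief Credit: $372,900 meets or exceeds the $214,400 cutoff, so the credit is $0.
Total: $1,332 + $0 + $0 + $0 = $1,332.

$1,332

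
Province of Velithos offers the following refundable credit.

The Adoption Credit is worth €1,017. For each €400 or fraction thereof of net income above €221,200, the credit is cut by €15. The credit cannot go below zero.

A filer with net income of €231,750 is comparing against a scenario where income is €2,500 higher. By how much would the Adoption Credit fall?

At €231,750 — income exceeds €221,200 by €10,550, which is 27 full-or-partial €400 increments; reduction = 27 × €15 = €405, leaving €612.
At €234,250 — income exceeds €221,200 by €13,050, which is 33 full-or-partial €400 increments; reduction = 33 × €15 = €495, leaving €522.
Lost: €612 − €522 = €90.

€90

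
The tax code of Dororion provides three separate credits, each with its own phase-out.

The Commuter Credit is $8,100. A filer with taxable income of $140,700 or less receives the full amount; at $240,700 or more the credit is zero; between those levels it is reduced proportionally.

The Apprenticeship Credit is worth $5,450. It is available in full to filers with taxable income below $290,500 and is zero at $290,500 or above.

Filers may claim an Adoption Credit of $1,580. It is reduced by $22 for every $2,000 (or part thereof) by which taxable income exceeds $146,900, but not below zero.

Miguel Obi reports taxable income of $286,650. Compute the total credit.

Commuter Credit: $286,650 is at or above $240,700, so the credit is $0.
Apprenticeship Credit: $286,650 is below the $290,500 cutoff, so the full $5,450 applies.
Adoption Credit: income exceeds $146,900 by $139,750, which is 70 full-or-partial $2,000 increments; reduction = 70 × $22 = $1,540, leaving $40.
Total: $0 + $5,450 + $40 = $5,490.

$5,490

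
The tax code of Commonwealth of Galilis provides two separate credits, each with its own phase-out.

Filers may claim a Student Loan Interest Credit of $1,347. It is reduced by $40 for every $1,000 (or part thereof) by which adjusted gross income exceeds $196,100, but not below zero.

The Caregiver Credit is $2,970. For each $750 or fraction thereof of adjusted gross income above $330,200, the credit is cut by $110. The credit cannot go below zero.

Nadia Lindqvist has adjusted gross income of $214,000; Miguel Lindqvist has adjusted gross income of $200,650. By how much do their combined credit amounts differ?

$520

Nadia ($214,000): Student Loan Interest Credit: income exceeds $196,100 by $17,900, which is 18 full-or-partial $1,000 increments; reduction = 18 × $40 = $720, leaving $627. Caregiver Credit: $214,000 is at or below the $330,200 threshold, so the full $2,970 applies. total $627 + $2,970 = $3,597
Miguel ($200,650): Student Loan Interest Credit: income exceeds $196,100 by $4,550, which is 5 full-or-partial $1,000 increments; reduction = 5 × $40 = $200, leaving $1,147. Caregiver Credit: $200,650 is at or below the $330,200 threshold, so the full $2,970 applies. total $1,147 + $2,970 = $4,117
Difference: |$3,597 − $4,117| = $520.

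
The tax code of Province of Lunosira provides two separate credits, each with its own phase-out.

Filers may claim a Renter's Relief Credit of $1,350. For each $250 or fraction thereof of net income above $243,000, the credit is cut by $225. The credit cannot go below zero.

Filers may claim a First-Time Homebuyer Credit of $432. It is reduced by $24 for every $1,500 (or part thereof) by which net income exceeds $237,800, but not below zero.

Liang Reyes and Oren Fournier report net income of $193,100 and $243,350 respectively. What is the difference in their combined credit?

$546

Liang ($193,100): Renter's Relief Credit: $193,100 is at or below the $243,000 threshold, so the full $1,350 applies. First-Time Homebuyer Credit: $193,100 is at or below the $237,800 threshold, so the full $432 applies. total $1,350 + $432 = $1,782
Oren ($243,350): Renter's Relief Credit: income exceeds $243,000 by $350, which is 2 full-or-partial $250 increments; reduction = 2 × $225 = $450, leaving $900. First-Time Homebuyer Credit: income exceeds $237,800 by $5,550, which is 4 full-or-partial $1,500 increments; reduction = 4 × $24 = $96, leaving $336. total $900 + $336 = $1,236
Difference: |$1,782 − $1,236| = $546.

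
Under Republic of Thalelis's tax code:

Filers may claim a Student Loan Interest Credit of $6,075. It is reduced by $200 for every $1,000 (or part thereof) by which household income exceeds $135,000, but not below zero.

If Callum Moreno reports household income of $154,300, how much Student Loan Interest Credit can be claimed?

Student Loan Interest Credit: income exceeds $135,000 by $19,300, which is 20 full-or-partial $1,000 increments; reduction = 20 × $200 = $4,000, leaving $2,075.

$2,075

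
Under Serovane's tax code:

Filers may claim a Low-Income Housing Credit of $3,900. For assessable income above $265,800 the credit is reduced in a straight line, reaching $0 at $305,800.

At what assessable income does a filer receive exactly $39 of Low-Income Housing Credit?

$305,400

$39 is 39/3,900 of the full $3,900, so 3,861/3,900 of the $40,000 range has been used: income = $265,800 + $40,000 × 3,861/3,900 = $305,400.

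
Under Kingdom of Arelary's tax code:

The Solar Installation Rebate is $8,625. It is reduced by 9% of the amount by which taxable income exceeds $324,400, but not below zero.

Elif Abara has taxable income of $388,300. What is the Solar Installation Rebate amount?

Solar Installation Rebate: 9% of the $63,900 excess over $324,400 is $5,751; credit = $8,625 − $5,751 = $2,874.

$2,874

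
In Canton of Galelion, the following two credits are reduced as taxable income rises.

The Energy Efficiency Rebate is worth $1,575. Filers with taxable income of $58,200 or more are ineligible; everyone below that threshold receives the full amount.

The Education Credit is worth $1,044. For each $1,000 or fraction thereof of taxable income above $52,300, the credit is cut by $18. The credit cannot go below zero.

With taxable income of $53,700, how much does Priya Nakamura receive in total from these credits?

Energy Efficiency Rebate: $53,700 is below the $58,200 cutoff, so the full $1,575 applies.
Education Credit: income exceeds $52,300 by $1,400, which is 2 full-or-partial $1,000 increments; reduction = 2 × $18 = $36, leaving $1,008.
Total: $1,575 + $1,008 = $2,583.

$2,583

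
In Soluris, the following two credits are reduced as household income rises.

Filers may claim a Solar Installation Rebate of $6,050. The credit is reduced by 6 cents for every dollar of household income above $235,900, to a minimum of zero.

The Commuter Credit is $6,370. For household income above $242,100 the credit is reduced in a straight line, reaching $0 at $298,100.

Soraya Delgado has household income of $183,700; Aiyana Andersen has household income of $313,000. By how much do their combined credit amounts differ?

$10,996

Soraya ($183,700): Solar Installation Rebate: $183,700 is at or below the $235,900 threshold, so the full $6,050 applies. Commuter Credit: $183,700 is at or below the $242,100 threshold, so the full $6,370 applies. total $6,050 + $6,370 = $12,420
Aiyana ($313,000): Solar Installation Rebate: 6% of the $77,100 excess over $235,900 is $4,626; credit = $6,050 − $4,626 = $1,424. Commuter Credit: $313,000 is at or above $298,100, so the credit is $0. total $1,424 + $0 = $1,424
Difference: |$12,420 − $1,424| = $10,996.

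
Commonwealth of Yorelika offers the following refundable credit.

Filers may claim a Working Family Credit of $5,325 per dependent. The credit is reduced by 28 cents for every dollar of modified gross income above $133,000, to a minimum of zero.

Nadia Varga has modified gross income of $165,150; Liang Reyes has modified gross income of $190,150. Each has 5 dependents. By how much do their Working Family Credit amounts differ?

$7,000

Nadia ($165,150): Working Family Credit: base = 5 × $5,325 = $26,625. 28% of the $32,150 excess over $133,000 is $9,002; credit = $26,625 − $9,002 = $17,623.
Liang ($190,150): Working Family Credit: base = 5 × $5,325 = $26,625. 28% of the $57,150 excess over $133,000 is $16,002; credit = $26,625 − $16,002 = $10,623.
Difference: |$17,623 − $10,623| = $7,000.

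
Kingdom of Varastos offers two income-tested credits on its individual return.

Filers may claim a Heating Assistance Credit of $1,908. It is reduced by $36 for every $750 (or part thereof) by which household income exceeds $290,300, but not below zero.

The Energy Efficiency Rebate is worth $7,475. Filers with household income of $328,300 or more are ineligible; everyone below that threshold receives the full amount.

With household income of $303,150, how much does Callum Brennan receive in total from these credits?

$8,735

Heating Assistance Credit: income exceeds $290,300 by $12,850, which is 18 full-or-partial $750 increments; reduction = 18 × $36 = $648, leaving $1,260.
Energy Efficiency Rebate: $303,150 is below the $328,300 cutoff, so the full $7,475 applies.
Total: $1,260 + $7,475 = $8,735.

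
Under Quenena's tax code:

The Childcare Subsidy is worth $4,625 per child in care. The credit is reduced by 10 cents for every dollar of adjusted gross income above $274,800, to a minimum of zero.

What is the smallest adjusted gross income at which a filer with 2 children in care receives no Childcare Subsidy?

Full credit = 2 × $4,625 = $9,250.
The credit falls by 10% of each dollar above $274,800, so it reaches zero when the excess is $9,250 / 10% = $92,500: income = $274,800 + $92,500 = $367,300.

$367,300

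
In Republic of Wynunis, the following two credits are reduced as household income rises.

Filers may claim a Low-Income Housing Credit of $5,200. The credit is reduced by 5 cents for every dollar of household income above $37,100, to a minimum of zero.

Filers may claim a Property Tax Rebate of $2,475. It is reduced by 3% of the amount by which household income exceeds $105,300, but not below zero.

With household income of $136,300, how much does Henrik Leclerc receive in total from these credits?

$1,785

Low-Income Housing Credit: 5% of the $99,200 excess over $37,100 is $4,960; credit = $5,200 − $4,960 = $240.
Property Tax Rebate: 3% of the $31,000 excess over $105,300 is $930; credit = $2,475 − $930 = $1,545.
Total: $240 + $1,545 = $1,785.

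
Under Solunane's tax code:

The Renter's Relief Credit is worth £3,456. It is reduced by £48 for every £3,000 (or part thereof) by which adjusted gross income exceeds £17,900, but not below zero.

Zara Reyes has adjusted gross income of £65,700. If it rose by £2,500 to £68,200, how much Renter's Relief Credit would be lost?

At £65,700 — income exceeds £17,900 by £47,800, which is 16 full-or-partial £3,000 increments; reduction = 16 × £48 = £768, leaving £2,688.
At £68,200 — income exceeds £17,900 by £50,300, which is 17 full-or-partial £3,000 increments; reduction = 17 × £48 = £816, leaving £2,640.
Lost: £2,688 − £2,640 = £48.

£48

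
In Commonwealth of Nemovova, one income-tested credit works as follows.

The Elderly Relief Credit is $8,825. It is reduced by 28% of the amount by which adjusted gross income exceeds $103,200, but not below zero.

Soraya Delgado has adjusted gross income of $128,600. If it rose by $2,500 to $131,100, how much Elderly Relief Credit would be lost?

$700

At $128,600 — 28% of the $25,400 excess over $103,200 is $7,112; credit = $8,825 − $7,112 = $1,713.
At $131,100 — 28% of the $27,900 excess over $103,200 is $7,812; credit = $8,825 − $7,812 = $1,013.
Lost: $1,713 − $1,013 = $700.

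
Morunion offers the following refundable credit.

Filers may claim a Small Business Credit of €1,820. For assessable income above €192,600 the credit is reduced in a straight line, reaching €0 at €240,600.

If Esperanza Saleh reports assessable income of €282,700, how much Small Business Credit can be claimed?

€0

Small Business Credit: €282,700 is at or above €240,600, so the credit is €0.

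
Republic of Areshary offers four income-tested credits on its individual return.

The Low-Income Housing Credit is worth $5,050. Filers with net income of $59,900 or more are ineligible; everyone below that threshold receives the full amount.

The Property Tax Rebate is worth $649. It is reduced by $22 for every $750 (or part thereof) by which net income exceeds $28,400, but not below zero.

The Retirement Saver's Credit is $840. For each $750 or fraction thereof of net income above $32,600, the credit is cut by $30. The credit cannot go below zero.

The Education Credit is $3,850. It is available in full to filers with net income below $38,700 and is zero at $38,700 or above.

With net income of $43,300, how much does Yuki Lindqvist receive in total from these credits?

$5,649

Low-Income Housing Credit: $43,300 is below the $59,900 cutoff, so the full $5,050 applies.
Property Tax Rebate: income exceeds $28,400 by $14,900, which is 20 full-or-partial $750 increments; reduction = 20 × $22 = $440, leaving $209.
Retirement Saver's Credit: income exceeds $32,600 by $10,700, which is 15 full-or-partial $750 increments; reduction = 15 × $30 = $450, leaving $390.
Education Credit: $43,300 meets or exceeds the $38,700 cutoff, so the credit is $0.
Total: $5,050 + $209 + $390 + $0 = $5,649.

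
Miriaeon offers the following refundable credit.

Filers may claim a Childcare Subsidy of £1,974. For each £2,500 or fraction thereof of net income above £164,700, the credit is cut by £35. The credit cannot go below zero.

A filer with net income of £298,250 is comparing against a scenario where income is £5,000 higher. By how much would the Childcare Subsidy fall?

£70

At £298,250 — income exceeds £164,700 by £133,550, which is 54 full-or-partial £2,500 increments; reduction = 54 × £35 = £1,890, leaving £84.
At £303,250 — income exceeds £164,700 by £138,550, which is 56 full-or-partial £2,500 increments; reduction = 56 × £35 = £1,960, leaving £14.
Lost: £84 − £14 = £70.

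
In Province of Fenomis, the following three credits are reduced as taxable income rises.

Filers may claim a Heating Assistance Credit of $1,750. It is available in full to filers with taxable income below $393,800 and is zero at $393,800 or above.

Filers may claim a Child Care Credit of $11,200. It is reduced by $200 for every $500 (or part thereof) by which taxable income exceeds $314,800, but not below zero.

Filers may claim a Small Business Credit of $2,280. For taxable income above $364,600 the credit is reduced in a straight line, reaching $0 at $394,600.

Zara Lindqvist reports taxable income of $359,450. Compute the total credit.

Heating Assistance Credit: $359,450 is below the $393,800 cutoff, so the full $1,750 applies.
Child Care Credit: income exceeds $314,800 by $44,650 → 90 increments × $200 = $18,000 ≥ base, so the credit is $0.
Small Business Credit: $359,450 is at or below the $364,600 threshold, so the full $2,280 applies.
Total: $1,750 + $0 + $2,280 = $4,030.

$4,030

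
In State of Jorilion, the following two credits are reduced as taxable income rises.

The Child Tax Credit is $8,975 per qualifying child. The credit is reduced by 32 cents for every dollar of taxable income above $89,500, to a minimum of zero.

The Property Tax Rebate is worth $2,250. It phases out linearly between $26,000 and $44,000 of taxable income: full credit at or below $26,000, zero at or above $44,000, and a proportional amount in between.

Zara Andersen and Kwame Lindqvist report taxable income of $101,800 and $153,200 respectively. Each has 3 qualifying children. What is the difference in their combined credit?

Zara ($101,800): Child Tax Credit: base = 3 × $8,975 = $26,925. 32% of the $12,300 excess over $89,500 is $3,936; credit = $26,925 − $3,936 = $22,989. Property Tax Rebate: $101,800 is at or above $44,000, so the credit is $0. total $22,989 + $0 = $22,989
Kwame ($153,200): Child Tax Credit: base = 3 × $8,975 = $26,925. 32% of the $63,700 excess over $89,500 is $20,384; credit = $26,925 − $20,384 = $6,541. Property Tax Rebate: $153,200 is at or above $44,000, so the credit is $0. total $6,541 + $0 = $6,541
Difference: |$22,989 − $6,541| = $16,448.

$16,448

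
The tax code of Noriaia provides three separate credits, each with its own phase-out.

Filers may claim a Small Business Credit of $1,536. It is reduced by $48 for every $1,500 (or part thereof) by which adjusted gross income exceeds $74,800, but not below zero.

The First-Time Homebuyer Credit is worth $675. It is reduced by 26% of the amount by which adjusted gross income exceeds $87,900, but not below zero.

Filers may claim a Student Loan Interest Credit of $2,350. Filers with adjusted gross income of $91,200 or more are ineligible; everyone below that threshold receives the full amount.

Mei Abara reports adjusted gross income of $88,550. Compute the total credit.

Small Business Credit: income exceeds $74,800 by $13,750, which is 10 full-or-partial $1,500 increments; reduction = 10 × $48 = $480, leaving $1,056.
First-Time Homebuyer Credit: 26% of the $650 excess over $87,900 is $169; credit = $675 − $169 = $506.
Student Loan Interest Credit: $88,550 is below the $91,200 cutoff, so the full $2,350 applies.
Total: $1,056 + $506 + $2,350 = $3,912.

$3,912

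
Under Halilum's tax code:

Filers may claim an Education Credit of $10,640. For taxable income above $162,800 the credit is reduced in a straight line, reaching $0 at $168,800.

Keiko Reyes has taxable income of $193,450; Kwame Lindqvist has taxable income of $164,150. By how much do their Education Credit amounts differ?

$8,246

Keiko ($193,450): Education Credit: $193,450 is at or above $168,800, so the credit is $0.
Kwame ($164,150): Education Credit: $164,150 is $1,350 into a $6,000 phase-out range, leaving 4,650/6,000 of the credit: $10,640 × 4,650/6,000 = $8,246.
Difference: |$0 − $8,246| = $8,246.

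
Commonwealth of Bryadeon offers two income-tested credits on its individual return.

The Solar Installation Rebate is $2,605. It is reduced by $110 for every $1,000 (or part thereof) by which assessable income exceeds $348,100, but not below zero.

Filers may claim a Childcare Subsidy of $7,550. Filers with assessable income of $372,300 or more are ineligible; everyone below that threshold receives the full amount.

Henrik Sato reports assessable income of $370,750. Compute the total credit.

$7,625

Solar Installation Rebate: income exceeds $348,100 by $22,650, which is 23 full-or-partial $1,000 increments; reduction = 23 × $110 = $2,530, leaving $75.
Childcare Subsidy: $370,750 is below the $372,300 cutoff, so the full $7,550 applies.
Total: $75 + $7,550 = $7,625.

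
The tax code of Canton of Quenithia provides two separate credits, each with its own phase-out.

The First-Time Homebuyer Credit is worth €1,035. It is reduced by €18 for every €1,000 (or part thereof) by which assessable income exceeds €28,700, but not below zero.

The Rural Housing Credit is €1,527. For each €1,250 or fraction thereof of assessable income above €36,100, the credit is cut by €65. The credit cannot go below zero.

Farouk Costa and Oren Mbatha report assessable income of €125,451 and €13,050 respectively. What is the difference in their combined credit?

Farouk (€125,451): First-Time Homebuyer Credit: income exceeds €28,700 by €96,751 → 97 increments × €18 = €1,746 ≥ base, so the credit is €0. Rural Housing Credit: income exceeds €36,100 by €89,351 → 72 increments × €65 = €4,680 ≥ base, so the credit is €0. total €0 + €0 = €0
Oren (€13,050): First-Time Homebuyer Credit: €13,050 is at or below the €28,700 threshold, so the full €1,035 applies. Rural Housing Credit: €13,050 is at or below the €36,100 threshold, so the full €1,527 applies. total €1,035 + €1,527 = €2,562
Difference: |€0 − €2,562| = €2,562.

€2,562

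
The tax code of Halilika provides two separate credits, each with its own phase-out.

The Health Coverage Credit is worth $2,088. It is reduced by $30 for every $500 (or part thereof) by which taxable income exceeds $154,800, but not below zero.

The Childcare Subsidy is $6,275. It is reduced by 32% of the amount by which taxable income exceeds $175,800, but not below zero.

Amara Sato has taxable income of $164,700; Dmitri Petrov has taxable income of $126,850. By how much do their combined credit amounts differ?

$600

Amara ($164,700): Health Coverage Credit: income exceeds $154,800 by $9,900, which is 20 full-or-partial $500 increments; reduction = 20 × $30 = $600, leaving $1,488. Childcare Subsidy: $164,700 is at or below the $175,800 threshold, so the full $6,275 applies. total $1,488 + $6,275 = $7,763
Dmitri ($126,850): Health Coverage Credit: $126,850 is at or below the $154,800 threshold, so the full $2,088 applies. Childcare Subsidy: $126,850 is at or below the $175,800 threshold, so the full $6,275 applies. total $2,088 + $6,275 = $8,363
Difference: |$7,763 − $8,363| = $600.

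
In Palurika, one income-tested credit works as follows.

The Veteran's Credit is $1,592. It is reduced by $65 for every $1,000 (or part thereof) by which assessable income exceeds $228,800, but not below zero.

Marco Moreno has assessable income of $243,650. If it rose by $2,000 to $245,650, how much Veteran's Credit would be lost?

$130

At $243,650 — income exceeds $228,800 by $14,850, which is 15 full-or-partial $1,000 increments; reduction = 15 × $65 = $975, leaving $617.
At $245,650 — income exceeds $228,800 by $16,850, which is 17 full-or-partial $1,000 increments; reduction = 17 × $65 = $1,105, leaving $487.
Lost: $617 − $487 = $130.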